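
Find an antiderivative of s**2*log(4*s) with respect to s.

Use integration by parts with u = log(4*s), dv = s**2 ds.
Then du = 1/s ds and v = s**3/3.

s**3*(log(s) + 2*log(2))/3 - s**3/9 + C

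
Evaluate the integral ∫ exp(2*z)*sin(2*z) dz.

exp(2*z)*sin(2*z)/4 - exp(2*z)*cos(2*z)/4 + C

Let I denote the integral. Integrate by parts with u = sin(2*z), dv = exp(2*z) dz, so v = exp(2*z)/2: I = exp(2*z)*sin(2*z)/2 − ∫ exp(2*z)*cos(2*z) dz.
Apply parts again with u = cos(2*z), dv = exp(2*z) dz: ∫ exp(2*z)*cos(2*z) dz = exp(2*z)*cos(2*z)/2 + I. Substituting back brings back I: I = exp(2*z)*sin(2*z)/2 - exp(2*z)*cos(2*z)/2 − I.
Solving for I: (1 + 1)·I equals the remaining terms, so I = (1/2)·(exp(2*z)*sin(2*z)/2 - exp(2*z)*cos(2*z)/2).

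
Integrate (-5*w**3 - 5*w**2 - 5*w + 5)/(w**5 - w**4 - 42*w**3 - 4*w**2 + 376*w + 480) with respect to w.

-1285*log(w - 6)/1408 + 415*log(w - 4)/648 - 1115*log(w + 2)/3456 + 530*log(w + 5)/891 - 35/(144*w + 288) + C

Factor the denominator: (w - 6)*(w - 4)*(w + 2)**2*(w + 5).
Partial-fraction decomposition: 530/(891*(w + 5)) - 1115/(3456*(w + 2)) + 35/(144*(w + 2)**2) + 415/(648*(w - 4)) - 1285/(1408*(w - 6)).
Integrate each term; A/(w−a) gives A·log|w−a|; A/(w−a)² gives −A/(w−a).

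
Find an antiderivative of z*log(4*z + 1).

Use integration by parts with u = log(4*z + 1), dv = z dz.
Then du = 4/(4*z + 1) dz and v = z**2/2.

z**2*log(4*z + 1)/2 - z**2/4 + z/8 - log(4*z + 1)/32 + C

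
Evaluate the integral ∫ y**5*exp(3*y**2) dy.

Let u = y², du = 2y dy; rewrite as (1/2)∫ u^2·exp(3u) du.
Now integrate by parts 2 times.

(9*y**4 - 6*y**2 + 2)*exp(3*y**2)/54 + C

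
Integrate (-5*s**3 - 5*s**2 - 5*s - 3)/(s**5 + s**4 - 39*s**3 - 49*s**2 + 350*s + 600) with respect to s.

Factor the denominator: (s - 5)*(s - 4)*(s + 2)*(s + 3)*(s + 5).
Partial-fraction decomposition: 29/(30*(s + 5)) - 51/(56*(s + 3)) + 3/(14*(s + 2)) + 47/(42*(s - 4)) - 389/(280*(s - 5)).
Integrate each term: A/(s−a) contributes A·log|s−a|.

-389*log(s - 5)/280 + 47*log(s - 4)/42 + 3*log(s + 2)/14 - 51*log(s + 3)/56 + 29*log(s + 5)/30 + C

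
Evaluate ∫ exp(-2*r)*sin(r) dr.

-2*exp(-2*r)*sin(r)/5 - exp(-2*r)*cos(r)/5 + C

Let I denote the integral. Integrate by parts with u = sin(r), dv = exp(-2*r) dr, so v = -exp(-2*r)/2: I = -exp(-2*r)*sin(r)/2 + (1/2)·∫ exp(-2*r)*cos(r) dr.
Apply parts again with u = cos(r), dv = exp(-2*r) dr: ∫ exp(-2*r)*cos(r) dr = -exp(-2*r)*cos(r)/2 − (1/2)·I. Substituting back brings back I: I = -exp(-2*r)*sin(r)/2 - exp(-2*r)*cos(r)/4 − (1/4)·I.
Solving for I: (1 + 1/4)·I equals the remaining terms, so I = (4/5)·(-exp(-2*r)*sin(r)/2 - exp(-2*r)*cos(r)/4).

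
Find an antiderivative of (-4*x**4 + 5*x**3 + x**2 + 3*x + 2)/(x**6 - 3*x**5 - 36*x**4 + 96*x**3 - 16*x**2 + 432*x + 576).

-253*log(x - 6)/420 + 337*log(x - 4)/1000 - 9*log(x + 1)/875 + 1561*log(x + 6)/6000 + 31*log(x**2 + 4)/4000 - 183*atan(x/2)/2000 + C

Factor the denominator: (x - 6)*(x - 4)*(x + 1)*(x + 6)*(x**2 + 4).
Partial-fraction decomposition: (31*x - 366)/(2000*(x**2 + 4)) + 1561/(6000*(x + 6)) - 9/(875*(x + 1)) + 337/(1000*(x - 4)) - 253/(420*(x - 6)).
Integrate each term; A/(x−a) gives A·log|x−a|; the (Bx+D)/(x²+p²) term gives a log and an atan.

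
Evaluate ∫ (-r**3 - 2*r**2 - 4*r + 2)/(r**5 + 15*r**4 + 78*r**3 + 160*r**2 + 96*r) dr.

Factor the denominator: r*(r + 1)*(r + 4)**2*(r + 6).
Partial-fraction decomposition: 17/(12*(r + 6)) - 191/(144*(r + 4)) + 25/(12*(r + 4)**2) - 1/(9*(r + 1)) + 1/(48*r).
Integrate each term; A/(r−a) gives A·log|r−a|; A/(r−a)² gives −A/(r−a).

log(r)/48 - log(r + 1)/9 - 191*log(r + 4)/144 + 17*log(r + 6)/12 - 25/(12*r + 48) + C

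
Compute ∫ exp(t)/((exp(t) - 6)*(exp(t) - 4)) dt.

log(exp(t) - 6)/2 - log(exp(t) - 4)/2 + C

Let u = e^t, du = e^t dt.
The integral becomes ∫ du/((u-4)(u-6)); decompose into partial fractions.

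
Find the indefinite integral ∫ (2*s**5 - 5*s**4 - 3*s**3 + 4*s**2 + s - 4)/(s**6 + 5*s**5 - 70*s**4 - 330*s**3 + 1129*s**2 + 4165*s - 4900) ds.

20779*log(s - 7)/36288 - 640*log(s - 4)/8019 - 5*log(s - 1)/5184 - 350041*log(s + 5)/46656 + 44405*log(s + 7)/4928 - 8909/(1296*s + 6480) + C

Factor the denominator: (s - 7)*(s - 4)*(s - 1)*(s + 5)**2*(s + 7).
Partial-fraction decomposition: 44405/(4928*(s + 7)) - 350041/(46656*(s + 5)) + 8909/(1296*(s + 5)**2) - 5/(5184*(s - 1)) - 640/(8019*(s - 4)) + 20779/(36288*(s - 7)).
Integrate each term; A/(s−a) gives A·log|s−a|; A/(s−a)² gives −A/(s−a).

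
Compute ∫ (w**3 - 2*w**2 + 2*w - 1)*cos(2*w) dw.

Use integration by parts with u = w**3 - 2*w**2 + 2*w - 1, dv = cos(2*w) dw, so v = sin(2*w)/2.
Apply parts 3 times (tabular method): alternate signs, differentiate u down to 0, integrate dv up.

w**3*sin(2*w)/2 - w**2*sin(2*w) + 3*w**2*cos(2*w)/4 + w*sin(2*w)/4 - w*cos(2*w) + cos(2*w)/8 + C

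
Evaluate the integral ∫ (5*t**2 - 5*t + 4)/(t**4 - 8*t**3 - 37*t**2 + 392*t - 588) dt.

Factor the denominator: (t - 7)*(t - 6)*(t - 2)*(t + 7).
Partial-fraction decomposition: -142/(819*(t + 7)) + 7/(90*(t - 2)) - 77/(26*(t - 6)) + 107/(35*(t - 7)).
Integrate each term: A/(t−a) contributes A·log|t−a|.

107*log(t - 7)/35 - 77*log(t - 6)/26 + 7*log(t - 2)/90 - 142*log(t + 7)/819 + C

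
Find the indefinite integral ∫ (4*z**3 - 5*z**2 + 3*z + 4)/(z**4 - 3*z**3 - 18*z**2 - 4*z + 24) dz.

353*log(z - 6)/160 - 2*log(z - 1)/15 + 185*log(z + 2)/96 + 9/(4*z + 8) + C

Factor the denominator: (z - 6)*(z - 1)*(z + 2)**2.
Partial-fraction decomposition: 185/(96*(z + 2)) - 9/(4*(z + 2)**2) - 2/(15*(z - 1)) + 353/(160*(z - 6)).
Integrate each term; A/(z−a) gives A·log|z−a|; A/(z−a)² gives −A/(z−a).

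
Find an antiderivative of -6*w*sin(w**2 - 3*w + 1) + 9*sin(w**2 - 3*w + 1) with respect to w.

Let u = w**2 - 3*w + 1, so du = (2*w - 3) dw.
Rewriting, the integral becomes -3·∫ sin(u) du = -3·-cos(u).
Substituting back, u = w**2 - 3*w + 1.

3*cos(w**2 - 3*w + 1) + C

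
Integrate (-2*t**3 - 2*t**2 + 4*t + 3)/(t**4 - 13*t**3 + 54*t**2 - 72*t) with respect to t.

-log(t)/24 - 53*log(t - 6)/4 + 141*log(t - 4)/8 - 19*log(t - 3)/3 + C

Factor the denominator: t*(t - 6)*(t - 4)*(t - 3).
Partial-fraction decomposition: -19/(3*(t - 3)) + 141/(8*(t - 4)) - 53/(4*(t - 6)) - 1/(24*t).
Integrate each term: A/(t−a) contributes A·log|t−a|.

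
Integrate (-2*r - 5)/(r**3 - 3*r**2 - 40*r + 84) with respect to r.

-19*log(r - 7)/65 + 9*log(r - 2)/40 + 7*log(r + 6)/104 + C

Factor the denominator: (r - 7)*(r - 2)*(r + 6).
Partial-fraction decomposition: 7/(104*(r + 6)) + 9/(40*(r - 2)) - 19/(65*(r - 7)).
Integrate each term: A/(r−a) contributes A·log|r−a|.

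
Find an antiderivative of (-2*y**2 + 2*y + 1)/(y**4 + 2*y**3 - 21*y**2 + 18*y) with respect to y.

log(y)/18 - 11*log(y - 3)/54 - log(y - 1)/14 + 83*log(y + 6)/378 + C

Factor the denominator: y*(y - 3)*(y - 1)*(y + 6).
Partial-fraction decomposition: 83/(378*(y + 6)) - 1/(14*(y - 1)) - 11/(54*(y - 3)) + 1/(18*y).
Integrate each term: A/(y−a) contributes A·log|y−a|.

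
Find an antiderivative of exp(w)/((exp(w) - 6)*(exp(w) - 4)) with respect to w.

log(exp(w) - 6)/2 - log(exp(w) - 4)/2 + C

Let u = e^w, du = e^w dw.
The integral becomes ∫ du/((u-4)(u-6)); decompose into partial fractions.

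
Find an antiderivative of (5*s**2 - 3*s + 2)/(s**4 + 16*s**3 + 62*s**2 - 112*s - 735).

Factor the denominator: (s - 3)*(s + 5)*(s + 7)**2.
Partial-fraction decomposition: 439/(100*(s + 7)) + 67/(5*(s + 7)**2) - 71/(16*(s + 5)) + 19/(400*(s - 3)).
Integrate each term; A/(s−a) gives A·log|s−a|; A/(s−a)² gives −A/(s−a).

19*log(s - 3)/400 - 71*log(s + 5)/16 + 439*log(s + 7)/100 - 67/(5*s + 35) + C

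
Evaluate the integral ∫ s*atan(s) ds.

Use integration by parts with u = arctan(s), dv = s ds.
Then du = 1/(s**2 + 1) ds.

s**2*atan(s)/2 - s/2 + atan(s)/2 + C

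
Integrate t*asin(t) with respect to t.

Use integration by parts with u = arcsin(t), dv = t dt.
Then du = 1/sqrt(-t**2 + 1) dt.

t**2*asin(t)/2 + t*sqrt(-t**2 + 1)/4 - asin(t)/4 + C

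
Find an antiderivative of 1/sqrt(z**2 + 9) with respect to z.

log(z + sqrt(z**2 + 9)) + C

Substitute z = 3·tan(θ), so dz = 3·sec(θ)^2 dθ and the radical becomes sqrt(z**2 + 9) = 3·sec(θ) by the Pythagorean identity.
Integrate the resulting trig expression in θ, then back-substitute tan(θ) = z/3, sec(θ) = sqrt(z**2 + 9)/3 (absorbing any constant into C).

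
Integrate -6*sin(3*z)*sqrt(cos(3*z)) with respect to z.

4*cos(3*z)**(3/2)/3 + C

Let u = cos(3*z), so du = (-3*sin(3*z)) dz.
Rewriting, the integral becomes 2·∫ √u du = 2·(2/3)u^(3/2).
Substituting back, u = cos(3*z).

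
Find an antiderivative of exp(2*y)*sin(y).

2*exp(2*y)*sin(y)/5 - exp(2*y)*cos(y)/5 + C

Let I denote the integral. Integrate by parts with u = sin(y), dv = exp(2*y) dy, so v = exp(2*y)/2: I = exp(2*y)*sin(y)/2 − (1/2)·∫ exp(2*y)*cos(y) dy.
Apply parts again with u = cos(y), dv = exp(2*y) dy: ∫ exp(2*y)*cos(y) dy = exp(2*y)*cos(y)/2 + (1/2)·I. Substituting back brings back I: I = exp(2*y)*sin(y)/2 - exp(2*y)*cos(y)/4 − (1/4)·I.
Solving for I: (1 + 1/4)·I equals the remaining terms, so I = (4/5)·(exp(2*y)*sin(y)/2 - exp(2*y)*cos(y)/4).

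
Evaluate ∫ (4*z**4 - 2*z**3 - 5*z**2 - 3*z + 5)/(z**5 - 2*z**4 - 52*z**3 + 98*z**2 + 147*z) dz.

Factor the denominator: z*(z - 7)*(z - 3)*(z + 1)*(z + 7).
Partial-fraction decomposition: 3357/(1960*(z + 7)) - 3/(64*(z + 1)) - 221/(480*(z - 3)) + 8657/(3136*(z - 7)) + 5/(147*z).
Integrate each term: A/(z−a) contributes A·log|z−a|.

5*log(z)/147 + 8657*log(z - 7)/3136 - 221*log(z - 3)/480 - 3*log(z + 1)/64 + 3357*log(z + 7)/1960 + C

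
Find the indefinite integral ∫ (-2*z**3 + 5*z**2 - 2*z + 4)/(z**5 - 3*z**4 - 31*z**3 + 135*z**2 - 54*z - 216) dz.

-26*log(z - 4)/25 + 1189*log(z - 3)/1296 - 13*log(z + 1)/400 + 314*log(z + 6)/2025 - 11/(36*z - 108) + C

Factor the denominator: (z - 4)*(z - 3)**2*(z + 1)*(z + 6).
Partial-fraction decomposition: 314/(2025*(z + 6)) - 13/(400*(z + 1)) + 1189/(1296*(z - 3)) + 11/(36*(z - 3)**2) - 26/(25*(z - 4)).
Integrate each term; A/(z−a) gives A·log|z−a|; A/(z−a)² gives −A/(z−a).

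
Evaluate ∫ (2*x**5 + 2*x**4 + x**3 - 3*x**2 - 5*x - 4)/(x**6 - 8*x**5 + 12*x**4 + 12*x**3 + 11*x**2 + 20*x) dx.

-log(x)/5 + 2507*log(x - 5)/260 - 638*log(x - 4)/85 + log(x + 1)/20 + 3*log(x**2 + 1)/442 - 61*atan(x)/442 + C

Factor the denominator: x*(x - 5)*(x - 4)*(x + 1)*(x**2 + 1).
Partial-fraction decomposition: (6*x - 61)/(442*(x**2 + 1)) + 1/(20*(x + 1)) - 638/(85*(x - 4)) + 2507/(260*(x - 5)) - 1/(5*x).
Integrate each term; A/(x−a) gives A·log|x−a|; the (Bx+D)/(x²+p²) term gives a log and an atan.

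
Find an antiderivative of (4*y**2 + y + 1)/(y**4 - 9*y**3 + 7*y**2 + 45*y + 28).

Factor the denominator: (y - 7)*(y - 4)*(y + 1)**2.
Partial-fraction decomposition: -57/(400*(y + 1)) + 1/(10*(y + 1)**2) - 23/(25*(y - 4)) + 17/(16*(y - 7)).
Integrate each term; A/(y−a) gives A·log|y−a|; A/(y−a)² gives −A/(y−a).

17*log(y - 7)/16 - 23*log(y - 4)/25 - 57*log(y + 1)/400 - 1/(10*y + 10) + C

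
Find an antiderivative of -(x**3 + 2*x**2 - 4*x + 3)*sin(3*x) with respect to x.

x**3*cos(3*x)/3 - x**2*sin(3*x)/3 + 2*x**2*cos(3*x)/3 - 4*x*sin(3*x)/9 - 14*x*cos(3*x)/9 + 14*sin(3*x)/27 + 23*cos(3*x)/27 + C

Use integration by parts with u = x**3 + 2*x**2 - 4*x + 3, dv = -sin(3*x) dx, so v = cos(3*x)/3.
Apply parts 3 times (tabular method): alternate signs, differentiate u down to 0, integrate dv up.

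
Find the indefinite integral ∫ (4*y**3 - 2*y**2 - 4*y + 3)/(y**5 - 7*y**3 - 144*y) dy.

-log(y)/48 + 211*log(y - 4)/800 - 269*log(y + 4)/800 + 7*log(y**2 + 9)/150 + 8*atan(y/3)/15 + C

Factor the denominator: y*(y - 4)*(y + 4)*(y**2 + 9).
Partial-fraction decomposition: (7*y + 120)/(75*(y**2 + 9)) - 269/(800*(y + 4)) + 211/(800*(y - 4)) - 1/(48*y).
Integrate each term; A/(y−a) gives A·log|y−a|; the (By+D)/(y²+p²) term gives a log and an atan.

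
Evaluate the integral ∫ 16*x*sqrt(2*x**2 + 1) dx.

Let u = 2*x**2 + 1, so du = (4*x) dx.
Rewriting, the integral becomes 4·∫ √u du = 4·(2/3)u^(3/2).
Substituting back, u = 2*x**2 + 1.

8*(2*x**2 + 1)**(3/2)/3 + C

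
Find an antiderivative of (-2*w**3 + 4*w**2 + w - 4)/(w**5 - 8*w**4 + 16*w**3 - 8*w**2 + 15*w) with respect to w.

-4*log(w)/15 - 149*log(w - 5)/260 + 19*log(w - 3)/60 + 17*log(w**2 + 1)/65 - 11*atan(w)/130 + C

Factor the denominator: w*(w - 5)*(w - 3)*(w**2 + 1).
Partial-fraction decomposition: (68*w - 11)/(130*(w**2 + 1)) + 19/(60*(w - 3)) - 149/(260*(w - 5)) - 4/(15*w).
Integrate each term; A/(w−a) gives A·log|w−a|; the (Bw+D)/(w²+p²) term gives a log and an atan.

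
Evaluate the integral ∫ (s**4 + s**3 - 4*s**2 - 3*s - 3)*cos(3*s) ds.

Use integration by parts with u = s**4 + s**3 - 4*s**2 - 3*s - 3, dv = cos(3*s) ds, so v = sin(3*s)/3.
Apply parts 4 times (tabular method): alternate signs, differentiate u down to 0, integrate dv up.

s**4*sin(3*s)/3 + s**3*sin(3*s)/3 + 4*s**3*cos(3*s)/9 - 16*s**2*sin(3*s)/9 + s**2*cos(3*s)/3 - 11*s*sin(3*s)/9 - 32*s*cos(3*s)/27 - 49*sin(3*s)/81 - 11*cos(3*s)/27 + C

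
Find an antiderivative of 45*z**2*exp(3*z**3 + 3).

Let u = 3*z**3 + 3, so du = (9*z**2) dz.
Rewriting, the integral becomes 5·∫ e^u du = 5·e^u.
Substituting back, u = 3*z**3 + 3.

5*exp(3*z**3 + 3) + C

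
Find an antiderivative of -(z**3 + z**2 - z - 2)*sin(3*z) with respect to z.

z**3*cos(3*z)/3 - z**2*sin(3*z)/3 + z**2*cos(3*z)/3 - 2*z*sin(3*z)/9 - 5*z*cos(3*z)/9 + 5*sin(3*z)/27 - 20*cos(3*z)/27 + C

Use integration by parts with u = z**3 + z**2 - z - 2, dv = -sin(3*z) dz, so v = cos(3*z)/3.
Apply parts 3 times (tabular method): alternate signs, differentiate u down to 0, integrate dv up.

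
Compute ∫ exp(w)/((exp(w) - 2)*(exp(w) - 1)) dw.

log(exp(w) - 2) - log(exp(w) - 1) + C

Let u = e^w, du = e^w dw.
The integral becomes ∫ du/((u-1)(u-2)); decompose into partial fractions.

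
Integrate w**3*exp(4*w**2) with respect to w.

(4*w**2 - 1)*exp(4*w**2)/32 + C

Let u = w², du = 2w dw; rewrite as (1/2)∫ u^1·exp(4u) du.
Now integrate by parts 1 time.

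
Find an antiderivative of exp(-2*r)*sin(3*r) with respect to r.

Let I denote the integral. Integrate by parts with u = sin(3*r), dv = exp(-2*r) dr, so v = -exp(-2*r)/2: I = -exp(-2*r)*sin(3*r)/2 + (3/2)·∫ exp(-2*r)*cos(3*r) dr.
Apply parts again with u = cos(3*r), dv = exp(-2*r) dr: ∫ exp(-2*r)*cos(3*r) dr = -exp(-2*r)*cos(3*r)/2 − (3/2)·I. Substituting back brings back I: I = -exp(-2*r)*sin(3*r)/2 - 3*exp(-2*r)*cos(3*r)/4 − (9/4)·I.
Solving for I: (1 + 9/4)·I equals the remaining terms, so I = (4/13)·(-exp(-2*r)*sin(3*r)/2 - 3*exp(-2*r)*cos(3*r)/4).

-2*exp(-2*r)*sin(3*r)/13 - 3*exp(-2*r)*cos(3*r)/13 + C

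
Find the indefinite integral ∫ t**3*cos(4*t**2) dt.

Let u = t², du = 2t dt; rewrite as (1/2)∫ u^1·cos(4u) du.
Now integrate by parts 1 time.

t**2*sin(4*t**2)/8 + cos(4*t**2)/32 + C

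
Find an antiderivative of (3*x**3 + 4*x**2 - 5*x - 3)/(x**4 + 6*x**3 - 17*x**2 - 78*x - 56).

233*log(x - 4)/330 - log(x + 1)/10 - log(x + 2)/30 + 267*log(x + 7)/110 + C

Factor the denominator: (x - 4)*(x + 1)*(x + 2)*(x + 7).
Partial-fraction decomposition: 267/(110*(x + 7)) - 1/(30*(x + 2)) - 1/(10*(x + 1)) + 233/(330*(x - 4)).
Integrate each term: A/(x−a) contributes A·log|x−a|.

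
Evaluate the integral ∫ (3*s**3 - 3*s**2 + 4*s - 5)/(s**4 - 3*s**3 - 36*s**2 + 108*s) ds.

Factor the denominator: s*(s - 6)*(s - 3)*(s + 6).
Partial-fraction decomposition: 785/(648*(s + 6)) - 61/(81*(s - 3)) + 559/(216*(s - 6)) - 5/(108*s).
Integrate each term: A/(s−a) contributes A·log|s−a|.

-5*log(s)/108 + 559*log(s - 6)/216 - 61*log(s - 3)/81 + 785*log(s + 6)/648 + C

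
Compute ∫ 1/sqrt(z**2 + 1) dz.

log(z + sqrt(z**2 + 1)) + C

Substitute z = tan(θ), so dz = sec(θ)^2 dθ and the radical becomes sqrt(z**2 + 1) = sec(θ) by the Pythagorean identity.
Integrate the resulting trig expression in θ, then back-substitute tan(θ) = z, sec(θ) = sqrt(z**2 + 1) (absorbing any constant into C).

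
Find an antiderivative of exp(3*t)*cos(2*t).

2*exp(3*t)*sin(2*t)/13 + 3*exp(3*t)*cos(2*t)/13 + C

Let I denote the integral. Integrate by parts with u = cos(2*t), dv = exp(3*t) dt, so v = exp(3*t)/3: I = exp(3*t)*cos(2*t)/3 + (2/3)·∫ exp(3*t)*sin(2*t) dt.
Apply parts again with u = sin(2*t), dv = exp(3*t) dt: ∫ exp(3*t)*sin(2*t) dt = exp(3*t)*sin(2*t)/3 − (2/3)·I. Substituting back brings back I: I = 2*exp(3*t)*sin(2*t)/9 + exp(3*t)*cos(2*t)/3 − (4/9)·I.
Solving for I: (1 + 4/9)·I equals the remaining terms, so I = (9/13)·(2*exp(3*t)*sin(2*t)/9 + exp(3*t)*cos(2*t)/3).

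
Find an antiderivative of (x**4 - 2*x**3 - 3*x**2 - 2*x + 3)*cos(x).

x**4*sin(x) - 2*x**3*sin(x) + 4*x**3*cos(x) - 15*x**2*sin(x) - 6*x**2*cos(x) + 10*x*sin(x) - 30*x*cos(x) + 33*sin(x) + 10*cos(x) + C

Use integration by parts with u = x**4 - 2*x**3 - 3*x**2 - 2*x + 3, dv = cos(x) dx, so v = sin(x).
Apply parts 4 times (tabular method): alternate signs, differentiate u down to 0, integrate dv up.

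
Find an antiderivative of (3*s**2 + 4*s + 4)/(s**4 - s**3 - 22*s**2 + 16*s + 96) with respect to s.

Factor the denominator: (s - 4)*(s - 3)*(s + 2)*(s + 4).
Partial-fraction decomposition: -9/(28*(s + 4)) + 2/(15*(s + 2)) - 43/(35*(s - 3)) + 17/(12*(s - 4)).
Integrate each term: A/(s−a) contributes A·log|s−a|.

17*log(s - 4)/12 - 43*log(s - 3)/35 + 2*log(s + 2)/15 - 9*log(s + 4)/28 + C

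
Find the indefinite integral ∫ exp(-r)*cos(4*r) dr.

4*exp(-r)*sin(4*r)/17 - exp(-r)*cos(4*r)/17 + C

Let I denote the integral. Integrate by parts with u = cos(4*r), dv = exp(-r) dr, so v = -exp(-r): I = -exp(-r)*cos(4*r) − 4·∫ exp(-r)*sin(4*r) dr.
Apply parts again with u = sin(4*r), dv = exp(-r) dr: ∫ exp(-r)*sin(4*r) dr = -exp(-r)*sin(4*r) + 4·I. Substituting back brings back I: I = 4*exp(-r)*sin(4*r) - exp(-r)*cos(4*r) − 16·I.
Solving for I: (1 + 16)·I equals the remaining terms, so I = (1/17)·(4*exp(-r)*sin(4*r) - exp(-r)*cos(4*r)).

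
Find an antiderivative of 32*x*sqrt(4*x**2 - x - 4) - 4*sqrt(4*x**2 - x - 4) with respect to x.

Let u = 4*x**2 - x - 4, so du = (8*x - 1) dx.
Rewriting, the integral becomes 4·∫ √u du = 4·(2/3)u^(3/2).
Substituting back, u = 4*x**2 - x - 4.

8*(4*x**2 - x - 4)**(3/2)/3 + C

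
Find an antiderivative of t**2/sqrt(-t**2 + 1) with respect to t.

Substitute t = sin(θ), so dt = cos(θ) dθ and the radical becomes sqrt(-t**2 + 1) = cos(θ) by the Pythagorean identity.
Integrate the resulting trig expression in θ, then back-substitute θ = asin(t), sin(θ) = t, cos(θ) = sqrt(-t**2 + 1) (absorbing any constant into C).

-t*sqrt(-t**2 + 1)/2 + asin(t)/2 + C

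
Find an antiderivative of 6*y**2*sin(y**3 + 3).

Let u = y**3 + 3, so du = (3*y**2) dy.
Rewriting, the integral becomes 2·∫ sin(u) du = 2·-cos(u).
Substituting back, u = y**3 + 3.

-2*cos(y**3 + 3) + C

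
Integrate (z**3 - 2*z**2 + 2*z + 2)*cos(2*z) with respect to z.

Use integration by parts with u = z**3 - 2*z**2 + 2*z + 2, dv = cos(2*z) dz, so v = sin(2*z)/2.
Apply parts 3 times (tabular method): alternate signs, differentiate u down to 0, integrate dv up.

z**3*sin(2*z)/2 - z**2*sin(2*z) + 3*z**2*cos(2*z)/4 + z*sin(2*z)/4 - z*cos(2*z) + 3*sin(2*z)/2 + cos(2*z)/8 + C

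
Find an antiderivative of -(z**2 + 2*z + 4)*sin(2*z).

Use integration by parts with u = z**2 + 2*z + 4, dv = -sin(2*z) dz, so v = cos(2*z)/2.
Apply parts 2 times (tabular method): alternate signs, differentiate u down to 0, integrate dv up.

z**2*cos(2*z)/2 - z*sin(2*z)/2 + z*cos(2*z) - sin(2*z)/2 + 7*cos(2*z)/4 + C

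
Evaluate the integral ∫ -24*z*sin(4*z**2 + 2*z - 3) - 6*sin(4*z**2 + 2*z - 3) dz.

Let u = 4*z**2 + 2*z - 3, so du = (8*z + 2) dz.
Rewriting, the integral becomes -3·∫ sin(u) du = -3·-cos(u).
Substituting back, u = 4*z**2 + 2*z - 3.

3*cos(4*z**2 + 2*z - 3) + C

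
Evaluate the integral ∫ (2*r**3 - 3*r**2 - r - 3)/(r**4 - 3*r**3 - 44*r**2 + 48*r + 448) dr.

529*log(r - 7)/363 - 73*log(r - 4)/192 + 7147*log(r + 4)/7744 + 175/(88*r + 352) + C

Factor the denominator: (r - 7)*(r - 4)*(r + 4)**2.
Partial-fraction decomposition: 7147/(7744*(r + 4)) - 175/(88*(r + 4)**2) - 73/(192*(r - 4)) + 529/(363*(r - 7)).
Integrate each term; A/(r−a) gives A·log|r−a|; A/(r−a)² gives −A/(r−a).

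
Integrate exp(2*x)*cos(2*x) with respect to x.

Let I denote the integral. Integrate by parts with u = cos(2*x), dv = exp(2*x) dx, so v = exp(2*x)/2: I = exp(2*x)*cos(2*x)/2 + ∫ exp(2*x)*sin(2*x) dx.
Apply parts again with u = sin(2*x), dv = exp(2*x) dx: ∫ exp(2*x)*sin(2*x) dx = exp(2*x)*sin(2*x)/2 − I. Substituting back brings back I: I = exp(2*x)*sin(2*x)/2 + exp(2*x)*cos(2*x)/2 − I.
Solving for I: (1 + 1)·I equals the remaining terms, so I = (1/2)·(exp(2*x)*sin(2*x)/2 + exp(2*x)*cos(2*x)/2).

exp(2*x)*sin(2*x)/4 + exp(2*x)*cos(2*x)/4 + C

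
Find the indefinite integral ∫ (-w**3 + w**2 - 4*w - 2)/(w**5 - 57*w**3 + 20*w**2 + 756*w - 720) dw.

-103*log(w - 6)/660 + 11*log(w - 4)/90 - log(w - 1)/105 - 28*log(w + 5)/99 + 137*log(w + 6)/420 + C

Factor the denominator: (w - 6)*(w - 4)*(w - 1)*(w + 5)*(w + 6).
Partial-fraction decomposition: 137/(420*(w + 6)) - 28/(99*(w + 5)) - 1/(105*(w - 1)) + 11/(90*(w - 4)) - 103/(660*(w - 6)).
Integrate each term: A/(w−a) contributes A·log|w−a|.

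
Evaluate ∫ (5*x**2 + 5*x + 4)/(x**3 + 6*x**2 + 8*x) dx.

Factor the denominator: x*(x + 2)*(x + 4).
Partial-fraction decomposition: 8/(x + 4) - 7/(2*(x + 2)) + 1/(2*x).
Integrate each term: A/(x−a) contributes A·log|x−a|.

log(x)/2 - 7*log(x + 2)/2 + 8*log(x + 4) + C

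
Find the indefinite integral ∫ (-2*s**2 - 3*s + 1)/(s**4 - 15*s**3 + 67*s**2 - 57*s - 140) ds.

-59*log(s - 7)/24 + 16*log(s - 5)/3 - 43*log(s - 4)/15 - log(s + 1)/120 + C

Factor the denominator: (s - 7)*(s - 5)*(s - 4)*(s + 1).
Partial-fraction decomposition: -1/(120*(s + 1)) - 43/(15*(s - 4)) + 16/(3*(s - 5)) - 59/(24*(s - 7)).
Integrate each term: A/(s−a) contributes A·log|s−a|.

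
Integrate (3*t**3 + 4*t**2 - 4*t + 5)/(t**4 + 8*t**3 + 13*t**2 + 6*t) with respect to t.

Factor the denominator: t*(t + 1)**2*(t + 6).
Partial-fraction decomposition: 19/(6*(t + 6)) - 1/(t + 1) - 2/(t + 1)**2 + 5/(6*t).
Integrate each term; A/(t−a) gives A·log|t−a|; A/(t−a)² gives −A/(t−a).

5*log(t)/6 - log(t + 1) + 19*log(t + 6)/6 + 2/(t + 1) + C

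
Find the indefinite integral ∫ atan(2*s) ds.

Use integration by parts with u = arctan(2*s), dv = ds.
Then du = 2/(4*s**2 + 1) ds.

s*atan(2*s) - log(4*s**2 + 1)/4 + C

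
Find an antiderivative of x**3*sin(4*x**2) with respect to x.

Let u = x², du = 2x dx; rewrite as (1/2)∫ u^1·sin(4u) du.
Now integrate by parts 1 time.

-x**2*cos(4*x**2)/8 + sin(4*x**2)/32 + C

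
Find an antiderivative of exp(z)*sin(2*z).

exp(z)*sin(2*z)/5 - 2*exp(z)*cos(2*z)/5 + C

Let I denote the integral. Integrate by parts with u = sin(2*z), dv = exp(z) dz, so v = exp(z): I = exp(z)*sin(2*z) − 2·∫ exp(z)*cos(2*z) dz.
Apply parts again with u = cos(2*z), dv = exp(z) dz: ∫ exp(z)*cos(2*z) dz = exp(z)*cos(2*z) + 2·I. Substituting back brings back I: I = exp(z)*sin(2*z) - 2*exp(z)*cos(2*z) − 4·I.
Solving for I: (1 + 4)·I equals the remaining terms, so I = (1/5)·(exp(z)*sin(2*z) - 2*exp(z)*cos(2*z)).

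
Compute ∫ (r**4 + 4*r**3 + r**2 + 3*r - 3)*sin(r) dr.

-r**4*cos(r) + 4*r**3*sin(r) - 4*r**3*cos(r) + 12*r**2*sin(r) + 11*r**2*cos(r) - 22*r*sin(r) + 21*r*cos(r) - 21*sin(r) - 19*cos(r) + C

Use integration by parts with u = r**4 + 4*r**3 + r**2 + 3*r - 3, dv = sin(r) dr, so v = -cos(r).
Apply parts 4 times (tabular method): alternate signs, differentiate u down to 0, integrate dv up.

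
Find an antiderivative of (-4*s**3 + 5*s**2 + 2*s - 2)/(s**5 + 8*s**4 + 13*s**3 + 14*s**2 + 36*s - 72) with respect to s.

log(s - 1)/140 - 145*log(s + 3)/156 + 103*log(s + 6)/84 - 79*log(s**2 + 4)/520 + 73*atan(s/2)/260 + C

Factor the denominator: (s - 1)*(s + 3)*(s + 6)*(s**2 + 4).
Partial-fraction decomposition: -(79*s - 146)/(260*(s**2 + 4)) + 103/(84*(s + 6)) - 145/(156*(s + 3)) + 1/(140*(s - 1)).
Integrate each term; A/(s−a) gives A·log|s−a|; the (Bs+D)/(s²+p²) term gives a log and an atan.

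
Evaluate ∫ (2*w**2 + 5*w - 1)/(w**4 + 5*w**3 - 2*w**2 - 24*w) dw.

log(w)/24 + 17*log(w - 2)/60 + 2*log(w + 3)/15 - 11*log(w + 4)/24 + C

Factor the denominator: w*(w - 2)*(w + 3)*(w + 4).
Partial-fraction decomposition: -11/(24*(w + 4)) + 2/(15*(w + 3)) + 17/(60*(w - 2)) + 1/(24*w).
Integrate each term: A/(w−a) contributes A·log|w−a|.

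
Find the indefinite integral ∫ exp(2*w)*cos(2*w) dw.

exp(2*w)*sin(2*w)/4 + exp(2*w)*cos(2*w)/4 + C

Let I denote the integral. Integrate by parts with u = cos(2*w), dv = exp(2*w) dw, so v = exp(2*w)/2: I = exp(2*w)*cos(2*w)/2 + ∫ exp(2*w)*sin(2*w) dw.
Apply parts again with u = sin(2*w), dv = exp(2*w) dw: ∫ exp(2*w)*sin(2*w) dw = exp(2*w)*sin(2*w)/2 − I. Substituting back brings back I: I = exp(2*w)*sin(2*w)/2 + exp(2*w)*cos(2*w)/2 − I.
Solving for I: (1 + 1)·I equals the remaining terms, so I = (1/2)·(exp(2*w)*sin(2*w)/2 + exp(2*w)*cos(2*w)/2).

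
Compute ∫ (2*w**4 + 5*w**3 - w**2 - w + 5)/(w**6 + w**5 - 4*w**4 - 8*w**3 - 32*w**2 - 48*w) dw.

Factor the denominator: w*(w - 3)*(w + 2)**2*(w**2 + 4).
Partial-fraction decomposition: -(22*w - 207)/(208*(w**2 + 4)) - 7/(80*(w + 2)) - 1/(16*(w + 2)**2) + 58/(195*(w - 3)) - 5/(48*w).
Integrate each term; A/(w−a) gives A·log|w−a|; the (Bw+D)/(w²+p²) term gives a log and an atan.

-5*log(w)/48 + 58*log(w - 3)/195 - 7*log(w + 2)/80 - 11*log(w**2 + 4)/208 + 207*atan(w/2)/416 + 1/(16*w + 32) + C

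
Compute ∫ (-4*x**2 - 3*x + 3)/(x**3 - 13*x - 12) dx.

-73*log(x - 4)/35 - log(x + 1)/5 - 12*log(x + 3)/7 + C

Factor the denominator: (x - 4)*(x + 1)*(x + 3).
Partial-fraction decomposition: -12/(7*(x + 3)) - 1/(5*(x + 1)) - 73/(35*(x - 4)).
Integrate each term: A/(x−a) contributes A·log|x−a|.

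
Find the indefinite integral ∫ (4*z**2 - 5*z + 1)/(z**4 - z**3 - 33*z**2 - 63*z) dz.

Factor the denominator: z*(z - 7)*(z + 3)**2.
Partial-fraction decomposition: -97/(450*(z + 3)) + 26/(15*(z + 3)**2) + 81/(350*(z - 7)) - 1/(63*z).
Integrate each term; A/(z−a) gives A·log|z−a|; A/(z−a)² gives −A/(z−a).

-log(z)/63 + 81*log(z - 7)/350 - 97*log(z + 3)/450 - 26/(15*z + 45) + C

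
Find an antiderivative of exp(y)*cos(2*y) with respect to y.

2*exp(y)*sin(2*y)/5 + exp(y)*cos(2*y)/5 + C

Let I denote the integral. Integrate by parts with u = cos(2*y), dv = exp(y) dy, so v = exp(y): I = exp(y)*cos(2*y) + 2·∫ exp(y)*sin(2*y) dy.
Apply parts again with u = sin(2*y), dv = exp(y) dy: ∫ exp(y)*sin(2*y) dy = exp(y)*sin(2*y) − 2·I. Substituting back brings back I: I = 2*exp(y)*sin(2*y) + exp(y)*cos(2*y) − 4·I.
Solving for I: (1 + 4)·I equals the remaining terms, so I = (1/5)·(2*exp(y)*sin(2*y) + exp(y)*cos(2*y)).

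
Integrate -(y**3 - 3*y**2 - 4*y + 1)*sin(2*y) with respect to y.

Use integration by parts with u = y**3 - 3*y**2 - 4*y + 1, dv = -sin(2*y) dy, so v = cos(2*y)/2.
Apply parts 3 times (tabular method): alternate signs, differentiate u down to 0, integrate dv up.

y**3*cos(2*y)/2 - 3*y**2*sin(2*y)/4 - 3*y**2*cos(2*y)/2 + 3*y*sin(2*y)/2 - 11*y*cos(2*y)/4 + 11*sin(2*y)/8 + 5*cos(2*y)/4 + C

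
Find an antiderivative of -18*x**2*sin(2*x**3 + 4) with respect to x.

Let u = 2*x**3 + 4, so du = (6*x**2) dx.
Rewriting, the integral becomes -3·∫ sin(u) du = -3·-cos(u).
Substituting back, u = 2*x**3 + 4.

3*cos(2*x**3 + 4) + C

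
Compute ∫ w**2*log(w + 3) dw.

w**3*log(w + 3)/3 - w**3/9 + w**2/2 - 3*w + 9*log(w + 3) + C

Use integration by parts with u = log(w + 3), dv = w**2 dw.
Then du = 1/(w + 3) dw and v = w**3/3.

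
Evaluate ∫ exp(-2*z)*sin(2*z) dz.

Let I denote the integral. Integrate by parts with u = sin(2*z), dv = exp(-2*z) dz, so v = -exp(-2*z)/2: I = -exp(-2*z)*sin(2*z)/2 + ∫ exp(-2*z)*cos(2*z) dz.
Apply parts again with u = cos(2*z), dv = exp(-2*z) dz: ∫ exp(-2*z)*cos(2*z) dz = -exp(-2*z)*cos(2*z)/2 − I. Substituting back brings back I: I = -exp(-2*z)*sin(2*z)/2 - exp(-2*z)*cos(2*z)/2 − I.
Solving for I: (1 + 1)·I equals the remaining terms, so I = (1/2)·(-exp(-2*z)*sin(2*z)/2 - exp(-2*z)*cos(2*z)/2).

-exp(-2*z)*sin(2*z)/4 - exp(-2*z)*cos(2*z)/4 + C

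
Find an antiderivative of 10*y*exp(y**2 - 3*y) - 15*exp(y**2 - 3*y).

Let u = y**2 - 3*y, so du = (2*y - 3) dy.
Rewriting, the integral becomes 5·∫ e^u du = 5·e^u.
Substituting back, u = y**2 - 3*y.

5*exp(y**2 - 3*y) + C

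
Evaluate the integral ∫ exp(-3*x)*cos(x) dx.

Let I denote the integral. Integrate by parts with u = cos(x), dv = exp(-3*x) dx, so v = -exp(-3*x)/3: I = -exp(-3*x)*cos(x)/3 − (1/3)·∫ exp(-3*x)*sin(x) dx.
Apply parts again with u = sin(x), dv = exp(-3*x) dx: ∫ exp(-3*x)*sin(x) dx = -exp(-3*x)*sin(x)/3 + (1/3)·I. Substituting back brings back I: I = exp(-3*x)*sin(x)/9 - exp(-3*x)*cos(x)/3 − (1/9)·I.
Solving for I: (1 + 1/9)·I equals the remaining terms, so I = (9/10)·(exp(-3*x)*sin(x)/9 - exp(-3*x)*cos(x)/3).

exp(-3*x)*sin(x)/10 - 3*exp(-3*x)*cos(x)/10 + C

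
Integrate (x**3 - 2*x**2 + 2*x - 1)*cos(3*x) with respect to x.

Use integration by parts with u = x**3 - 2*x**2 + 2*x - 1, dv = cos(3*x) dx, so v = sin(3*x)/3.
Apply parts 3 times (tabular method): alternate signs, differentiate u down to 0, integrate dv up.

x**3*sin(3*x)/3 - 2*x**2*sin(3*x)/3 + x**2*cos(3*x)/3 + 4*x*sin(3*x)/9 - 4*x*cos(3*x)/9 - 5*sin(3*x)/27 + 4*cos(3*x)/27 + C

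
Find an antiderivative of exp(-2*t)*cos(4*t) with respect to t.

Let I denote the integral. Integrate by parts with u = cos(4*t), dv = exp(-2*t) dt, so v = -exp(-2*t)/2: I = -exp(-2*t)*cos(4*t)/2 − 2·∫ exp(-2*t)*sin(4*t) dt.
Apply parts again with u = sin(4*t), dv = exp(-2*t) dt: ∫ exp(-2*t)*sin(4*t) dt = -exp(-2*t)*sin(4*t)/2 + 2·I. Substituting back brings back I: I = exp(-2*t)*sin(4*t) - exp(-2*t)*cos(4*t)/2 − 4·I.
Solving for I: (1 + 4)·I equals the remaining terms, so I = (1/5)·(exp(-2*t)*sin(4*t) - exp(-2*t)*cos(4*t)/2).

exp(-2*t)*sin(4*t)/5 - exp(-2*t)*cos(4*t)/10 + C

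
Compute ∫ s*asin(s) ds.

Use integration by parts with u = arcsin(s), dv = s ds.
Then du = 1/sqrt(-s**2 + 1) ds.

s**2*asin(s)/2 + s*sqrt(-s**2 + 1)/4 - asin(s)/4 + C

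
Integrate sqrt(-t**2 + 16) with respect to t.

Substitute t = 4·sin(θ), so dt = 4·cos(θ) dθ and the radical becomes sqrt(-t**2 + 16) = 4·cos(θ) by the Pythagorean identity.
Integrate the resulting trig expression in θ, then back-substitute θ = asin(t/4), sin(θ) = t/4, cos(θ) = sqrt(-t**2 + 16)/4 (absorbing any constant into C).

t*sqrt(-t**2 + 16)/2 + 8*asin(t/4) + C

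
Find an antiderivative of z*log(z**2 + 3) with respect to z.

z**2*log(z**2 + 3)/2 - z**2/2 + 3*log(z**2 + 3)/2 + C

Let u = z**2 + 3, so du = (2*z) dz.
The integral becomes (1/2)·∫ log(u) du; integrate by parts with u′=log(u), dv′=du.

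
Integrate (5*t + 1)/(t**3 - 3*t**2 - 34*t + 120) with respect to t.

26*log(t - 5)/11 - 21*log(t - 4)/10 - 29*log(t + 6)/110 + C

Factor the denominator: (t - 5)*(t - 4)*(t + 6).
Partial-fraction decomposition: -29/(110*(t + 6)) - 21/(10*(t - 4)) + 26/(11*(t - 5)).
Integrate each term: A/(t−a) contributes A·log|t−a|.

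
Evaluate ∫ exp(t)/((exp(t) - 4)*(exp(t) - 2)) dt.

Let u = e^t, du = e^t dt.
The integral becomes ∫ du/((u-2)(u-4)); decompose into partial fractions.

log(exp(t) - 4)/2 - log(exp(t) - 2)/2 + C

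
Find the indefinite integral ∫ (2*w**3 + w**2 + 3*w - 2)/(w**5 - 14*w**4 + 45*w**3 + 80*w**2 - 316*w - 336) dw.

Factor the denominator: (w - 7)*(w - 6)*(w - 4)*(w + 1)*(w + 2).
Partial-fraction decomposition: -5/(108*(w + 2)) + 3/(140*(w + 1)) + 77/(90*(w - 4)) - 121/(28*(w - 6)) + 377/(108*(w - 7)).
Integrate each term: A/(w−a) contributes A·log|w−a|.

377*log(w - 7)/108 - 121*log(w - 6)/28 + 77*log(w - 4)/90 + 3*log(w + 1)/140 - 5*log(w + 2)/108 + C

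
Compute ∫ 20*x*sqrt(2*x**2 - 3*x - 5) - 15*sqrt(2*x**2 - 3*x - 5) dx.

10*(2*x**2 - 3*x - 5)**(3/2)/3 + C

Let u = 2*x**2 - 3*x - 5, so du = (4*x - 3) dx.
Rewriting, the integral becomes 5·∫ √u du = 5·(2/3)u^(3/2).
Substituting back, u = 2*x**2 - 3*x - 5.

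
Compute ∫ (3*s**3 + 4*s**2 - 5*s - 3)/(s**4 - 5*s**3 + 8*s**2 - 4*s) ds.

Factor the denominator: s*(s - 2)**2*(s - 1).
Partial-fraction decomposition: -1/(s - 1) + 13/(4*(s - 2)) + 27/(2*(s - 2)**2) + 3/(4*s).
Integrate each term; A/(s−a) gives A·log|s−a|; A/(s−a)² gives −A/(s−a).

3*log(s)/4 + 13*log(s - 2)/4 - log(s - 1) - 27/(2*s - 4) + C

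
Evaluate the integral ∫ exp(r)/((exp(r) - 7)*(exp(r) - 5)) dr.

log(exp(r) - 7)/2 - log(exp(r) - 5)/2 + C

Let u = e^r, du = e^r dr.
The integral becomes ∫ du/((u-7)(u-5)); decompose into partial fractions.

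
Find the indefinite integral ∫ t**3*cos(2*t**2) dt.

Let u = t², du = 2t dt; rewrite as (1/2)∫ u^1·cos(2u) du.
Now integrate by parts 1 time.

t**2*sin(2*t**2)/4 + cos(2*t**2)/8 + C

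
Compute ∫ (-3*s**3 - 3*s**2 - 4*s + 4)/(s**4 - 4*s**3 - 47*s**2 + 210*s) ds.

Factor the denominator: s*(s - 6)*(s - 5)*(s + 7).
Partial-fraction decomposition: -457/(546*(s + 7)) + 233/(30*(s - 5)) - 388/(39*(s - 6)) + 2/(105*s).
Integrate each term: A/(s−a) contributes A·log|s−a|.

2*log(s)/105 - 388*log(s - 6)/39 + 233*log(s - 5)/30 - 457*log(s + 7)/546 + C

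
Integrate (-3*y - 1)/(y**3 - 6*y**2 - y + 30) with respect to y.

-8*log(y - 5)/7 + log(y - 3) + log(y + 2)/7 + C

Factor the denominator: (y - 5)*(y - 3)*(y + 2).
Partial-fraction decomposition: 1/(7*(y + 2)) + 1/(y - 3) - 8/(7*(y - 5)).
Integrate each term: A/(y−a) contributes A·log|y−a|.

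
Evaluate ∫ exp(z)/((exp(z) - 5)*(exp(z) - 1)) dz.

Let u = e^z, du = e^z dz.
The integral becomes ∫ du/((u-1)(u-5)); decompose into partial fractions.

log(exp(z) - 5)/4 - log(exp(z) - 1)/4 + C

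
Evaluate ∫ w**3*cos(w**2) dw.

w**2*sin(w**2)/2 + cos(w**2)/2 + C

Let u = w², du = 2w dw; rewrite as (1/2)∫ u^1·cos(1u) du.
Now integrate by parts 1 time.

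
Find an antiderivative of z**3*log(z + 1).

Use integration by parts with u = log(z + 1), dv = z**3 dz.
Then du = 1/(z + 1) dz and v = z**4/4.

z**4*log(z + 1)/4 - z**4/16 + z**3/12 - z**2/8 + z/4 - log(z + 1)/4 + C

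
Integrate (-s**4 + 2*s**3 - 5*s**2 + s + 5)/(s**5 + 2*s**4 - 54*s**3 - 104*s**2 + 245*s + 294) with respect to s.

-487*log(s - 7)/1400 + 13*log(s - 2)/675 - log(s + 1)/72 + 89*log(s + 3)/200 - 1667*log(s + 7)/1512 + C

Factor the denominator: (s - 7)*(s - 2)*(s + 1)*(s + 3)*(s + 7).
Partial-fraction decomposition: -1667/(1512*(s + 7)) + 89/(200*(s + 3)) - 1/(72*(s + 1)) + 13/(675*(s - 2)) - 487/(1400*(s - 7)).
Integrate each term: A/(s−a) contributes A·log|s−a|.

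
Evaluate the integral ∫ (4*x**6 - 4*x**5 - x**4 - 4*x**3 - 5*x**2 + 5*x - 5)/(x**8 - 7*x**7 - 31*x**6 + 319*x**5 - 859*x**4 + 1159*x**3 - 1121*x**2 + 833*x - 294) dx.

19969*log(x - 7)/25200 - 43*log(x - 3)/40 + 13*log(x - 2)/45 + 269*log(x - 1)/2304 - 53651*log(x + 7)/403200 + log(x**2 + 1)/200 - 5/(96*x - 96) + C

Factor the denominator: (x - 7)*(x - 3)*(x - 2)*(x - 1)**2*(x + 7)*(x**2 + 1).
Partial-fraction decomposition: x/(100*(x**2 + 1)) - 53651/(403200*(x + 7)) + 269/(2304*(x - 1)) + 5/(96*(x - 1)**2) + 13/(45*(x - 2)) - 43/(40*(x - 3)) + 19969/(25200*(x - 7)).
Integrate each term; A/(x−a) gives A·log|x−a|; the (Bx+D)/(x²+p²) term gives a log and an atan.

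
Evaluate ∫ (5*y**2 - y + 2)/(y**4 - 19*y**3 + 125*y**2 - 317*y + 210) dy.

20*log(y - 7) - 176*log(y - 6)/5 + 61*log(y - 5)/4 - log(y - 1)/20 + C

Factor the denominator: (y - 7)*(y - 6)*(y - 5)*(y - 1).
Partial-fraction decomposition: -1/(20*(y - 1)) + 61/(4*(y - 5)) - 176/(5*(y - 6)) + 20/(y - 7).
Integrate each term: A/(y−a) contributes A·log|y−a|.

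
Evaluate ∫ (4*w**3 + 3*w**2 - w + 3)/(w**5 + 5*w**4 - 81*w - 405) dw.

5*log(w - 3)/32 + 25*log(w + 3)/72 - 417*log(w + 5)/544 + 161*log(w**2 + 9)/1224 + 151*atan(w/3)/612 + C

Factor the denominator: (w - 3)*(w + 3)*(w + 5)*(w**2 + 9).
Partial-fraction decomposition: (161*w + 453)/(612*(w**2 + 9)) - 417/(544*(w + 5)) + 25/(72*(w + 3)) + 5/(32*(w - 3)).
Integrate each term; A/(w−a) gives A·log|w−a|; the (Bw+D)/(w²+p²) term gives a log and an atan.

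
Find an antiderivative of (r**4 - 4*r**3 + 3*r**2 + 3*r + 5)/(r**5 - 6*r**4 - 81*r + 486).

Factor the denominator: (r - 6)*(r - 3)*(r + 3)*(r**2 + 9).
Partial-fraction decomposition: (293*r + 3)/(810*(r**2 + 9)) + 53/(243*(r + 3)) - 7/(162*(r - 3)) + 563/(1215*(r - 6)).
Integrate each term; A/(r−a) gives A·log|r−a|; the (Br+D)/(r²+p²) term gives a log and an atan.

563*log(r - 6)/1215 - 7*log(r - 3)/162 + 53*log(r + 3)/243 + 293*log(r**2 + 9)/1620 + atan(r/3)/810 + C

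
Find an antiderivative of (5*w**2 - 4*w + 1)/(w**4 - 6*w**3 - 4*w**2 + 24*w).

Factor the denominator: w*(w - 6)*(w - 2)*(w + 2).
Partial-fraction decomposition: -29/(64*(w + 2)) - 13/(32*(w - 2)) + 157/(192*(w - 6)) + 1/(24*w).
Integrate each term: A/(w−a) contributes A·log|w−a|.

log(w)/24 + 157*log(w - 6)/192 - 13*log(w - 2)/32 - 29*log(w + 2)/64 + C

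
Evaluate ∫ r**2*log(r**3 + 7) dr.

Let u = r**3 + 7, so du = (3*r**2) dr.
The integral becomes (1/3)·∫ log(u) du; integrate by parts with u′=log(u), dv′=du.

r**3*log(r**3 + 7)/3 - r**3/3 + 7*log(r**3 + 7)/3 + C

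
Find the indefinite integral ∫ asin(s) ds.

s*asin(s) + sqrt(-s**2 + 1) + C

Use integration by parts with u = arcsin(s), dv = ds.
Then du = 1/sqrt(-s**2 + 1) ds.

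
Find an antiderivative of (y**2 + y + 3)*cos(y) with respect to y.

y**2*sin(y) + y*sin(y) + 2*y*cos(y) + sin(y) + cos(y) + C

Use integration by parts with u = y**2 + y + 3, dv = cos(y) dy, so v = sin(y).
Apply parts 2 times (tabular method): alternate signs, differentiate u down to 0, integrate dv up.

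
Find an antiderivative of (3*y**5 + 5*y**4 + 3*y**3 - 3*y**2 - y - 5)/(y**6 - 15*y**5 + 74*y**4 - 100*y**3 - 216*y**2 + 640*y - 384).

30337*log(y - 6)/640 - 1997*log(y - 4)/48 - 181*log(y - 2)/64 + 2*log(y - 1)/135 + 55*log(y + 2)/3456 + 4487/(72*y - 288) + C

Factor the denominator: (y - 6)*(y - 4)**2*(y - 2)*(y - 1)*(y + 2).
Partial-fraction decomposition: 55/(3456*(y + 2)) + 2/(135*(y - 1)) - 181/(64*(y - 2)) - 1997/(48*(y - 4)) - 4487/(72*(y - 4)**2) + 30337/(640*(y - 6)).
Integrate each term; A/(y−a) gives A·log|y−a|; A/(y−a)² gives −A/(y−a).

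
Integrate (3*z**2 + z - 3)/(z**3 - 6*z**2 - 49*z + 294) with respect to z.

151*log(z - 7)/14 - 111*log(z - 6)/13 + 137*log(z + 7)/182 + C

Factor the denominator: (z - 7)*(z - 6)*(z + 7).
Partial-fraction decomposition: 137/(182*(z + 7)) - 111/(13*(z - 6)) + 151/(14*(z - 7)).
Integrate each term: A/(z−a) contributes A·log|z−a|.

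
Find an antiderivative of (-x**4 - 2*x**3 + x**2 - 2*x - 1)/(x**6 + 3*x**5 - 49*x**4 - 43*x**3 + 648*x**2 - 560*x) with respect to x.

log(x)/560 - 19769*log(x - 4)/470448 - 5*log(x - 1)/432 - 341*log(x + 5)/4860 + 1653*log(x + 7)/13552 + 377/(1188*x - 4752) + C

Factor the denominator: x*(x - 4)**2*(x - 1)*(x + 5)*(x + 7).
Partial-fraction decomposition: 1653/(13552*(x + 7)) - 341/(4860*(x + 5)) - 5/(432*(x - 1)) - 19769/(470448*(x - 4)) - 377/(1188*(x - 4)**2) + 1/(560*x).
Integrate each term; A/(x−a) gives A·log|x−a|; A/(x−a)² gives −A/(x−a).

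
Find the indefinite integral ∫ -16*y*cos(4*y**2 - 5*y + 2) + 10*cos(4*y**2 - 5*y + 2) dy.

-2*sin(4*y**2 - 5*y + 2) + C

Let u = 4*y**2 - 5*y + 2, so du = (8*y - 5) dy.
Rewriting, the integral becomes -2·∫ cos(u) du = -2·sin(u).
Substituting back, u = 4*y**2 - 5*y + 2.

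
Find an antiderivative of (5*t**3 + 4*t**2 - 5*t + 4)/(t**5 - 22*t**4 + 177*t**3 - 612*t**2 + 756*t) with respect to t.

log(t)/189 + 470*log(t - 7)/7 - 197*log(t - 6)/3 - 40*log(t - 3)/27 + 599/(9*t - 54) + C

Factor the denominator: t*(t - 7)*(t - 6)**2*(t - 3).
Partial-fraction decomposition: -40/(27*(t - 3)) - 197/(3*(t - 6)) - 599/(9*(t - 6)**2) + 470/(7*(t - 7)) + 1/(189*t).
Integrate each term; A/(t−a) gives A·log|t−a|; A/(t−a)² gives −A/(t−a).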